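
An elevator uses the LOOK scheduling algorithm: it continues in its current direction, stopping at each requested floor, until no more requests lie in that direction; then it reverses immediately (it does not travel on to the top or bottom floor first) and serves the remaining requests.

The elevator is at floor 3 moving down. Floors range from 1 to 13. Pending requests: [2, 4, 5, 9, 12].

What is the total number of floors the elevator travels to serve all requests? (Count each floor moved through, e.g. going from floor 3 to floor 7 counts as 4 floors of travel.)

Answer: 11

Derivation:
Start at floor 3 moving down, LOOK stop order: [2, 4, 5, 9, 12]
  3 → 2: |2-3| = 1, total = 1
  2 → 4: |4-2| = 2, total = 3
  4 → 5: |5-4| = 1, total = 4
  5 → 9: |9-5| = 4, total = 8
  9 → 12: |12-9| = 3, total = 11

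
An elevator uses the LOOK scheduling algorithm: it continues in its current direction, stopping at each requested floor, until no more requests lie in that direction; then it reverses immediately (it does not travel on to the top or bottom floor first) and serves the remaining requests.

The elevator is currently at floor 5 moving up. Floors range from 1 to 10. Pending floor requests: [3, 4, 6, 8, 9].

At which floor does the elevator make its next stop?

Answer: 6

Derivation:
Current floor: 5, direction: up
Requests above: [6, 8, 9]
Requests below: [3, 4]
Moving up and requests lie above → nearest above is min([6, 8, 9]) = 6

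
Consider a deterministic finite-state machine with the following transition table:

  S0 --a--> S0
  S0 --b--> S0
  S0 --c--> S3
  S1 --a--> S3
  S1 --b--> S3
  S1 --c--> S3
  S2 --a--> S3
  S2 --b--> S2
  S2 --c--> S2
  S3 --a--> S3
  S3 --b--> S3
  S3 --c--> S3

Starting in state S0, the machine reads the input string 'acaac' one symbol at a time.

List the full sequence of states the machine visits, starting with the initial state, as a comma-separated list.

Start: S0
  read 'a': S0 --a--> S0
  read 'c': S0 --c--> S3
  read 'a': S3 --a--> S3
  read 'a': S3 --a--> S3
  read 'c': S3 --c--> S3

Answer: S0, S0, S3, S3, S3, S3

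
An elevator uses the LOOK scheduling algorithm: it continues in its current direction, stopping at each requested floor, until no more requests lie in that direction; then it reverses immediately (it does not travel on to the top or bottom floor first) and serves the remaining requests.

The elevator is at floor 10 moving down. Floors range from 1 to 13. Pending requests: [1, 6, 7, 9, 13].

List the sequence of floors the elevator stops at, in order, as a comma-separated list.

Current: 10, moving DOWN
Serve below first (descending): [9, 7, 6, 1]
Then reverse, serve above (ascending): [13]

Answer: 9, 7, 6, 1, 13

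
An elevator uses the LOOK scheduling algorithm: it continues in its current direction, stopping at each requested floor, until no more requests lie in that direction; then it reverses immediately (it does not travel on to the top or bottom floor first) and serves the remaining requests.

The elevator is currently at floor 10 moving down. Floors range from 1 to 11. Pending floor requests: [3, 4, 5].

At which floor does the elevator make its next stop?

Current floor: 10, direction: down
Requests above: []
Requests below: [3, 4, 5]
Moving down and requests lie below → nearest below is max([3, 4, 5]) = 5

Answer: 5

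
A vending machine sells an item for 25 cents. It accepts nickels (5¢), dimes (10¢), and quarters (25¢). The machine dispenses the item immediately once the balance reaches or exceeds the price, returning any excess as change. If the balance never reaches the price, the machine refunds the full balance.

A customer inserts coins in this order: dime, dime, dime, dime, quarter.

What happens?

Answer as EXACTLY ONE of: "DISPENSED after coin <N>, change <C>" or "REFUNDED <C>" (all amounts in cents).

Price: 25¢
Coin 1 (dime, 10¢): balance = 10¢
Coin 2 (dime, 10¢): balance = 20¢
Coin 3 (dime, 10¢): balance = 30¢
  → balance >= price → DISPENSE, change = 30 - 25 = 5¢

Answer: DISPENSED after coin 3, change 5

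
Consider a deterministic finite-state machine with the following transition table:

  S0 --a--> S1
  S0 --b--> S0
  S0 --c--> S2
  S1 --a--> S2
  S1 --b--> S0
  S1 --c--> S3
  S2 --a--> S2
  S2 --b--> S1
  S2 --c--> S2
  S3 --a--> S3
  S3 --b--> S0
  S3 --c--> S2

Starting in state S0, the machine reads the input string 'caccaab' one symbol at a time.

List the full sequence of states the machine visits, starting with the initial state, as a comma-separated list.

Answer: S0, S2, S2, S2, S2, S2, S2, S1

Derivation:
Start: S0
  read 'c': S0 --c--> S2
  read 'a': S2 --a--> S2
  read 'c': S2 --c--> S2
  read 'c': S2 --c--> S2
  read 'a': S2 --a--> S2
  read 'a': S2 --a--> S2
  read 'b': S2 --b--> S1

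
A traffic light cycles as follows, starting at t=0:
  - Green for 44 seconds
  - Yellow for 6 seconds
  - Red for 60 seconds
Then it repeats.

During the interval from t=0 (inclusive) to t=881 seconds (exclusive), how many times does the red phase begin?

Cycle = 44+6+60 = 110s
red phase starts at t = k*110 + 50 for k=0,1,2,...
Need k*110+50 < 881 → k < 7.555
k ∈ {0, ..., 7} → 8 starts

Answer: 8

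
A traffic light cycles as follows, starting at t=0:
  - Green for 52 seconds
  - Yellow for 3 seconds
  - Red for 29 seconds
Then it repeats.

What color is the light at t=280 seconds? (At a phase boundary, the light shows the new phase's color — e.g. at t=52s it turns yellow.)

Answer: green

Derivation:
Cycle length = 52 + 3 + 29 = 84s
t = 280, phase_t = 280 mod 84 = 28
28 < 52 (green end) → GREEN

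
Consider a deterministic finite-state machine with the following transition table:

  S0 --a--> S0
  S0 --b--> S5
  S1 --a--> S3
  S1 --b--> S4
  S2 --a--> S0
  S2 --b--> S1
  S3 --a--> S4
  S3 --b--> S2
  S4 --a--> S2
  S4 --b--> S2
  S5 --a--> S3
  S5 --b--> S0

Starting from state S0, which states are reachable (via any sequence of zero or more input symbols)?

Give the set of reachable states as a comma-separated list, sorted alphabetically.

Answer: S0, S1, S2, S3, S4, S5

Derivation:
BFS from S0:
  visit S0: S0--a-->S0 (seen), S0--b-->S5 (new)
  visit S5: S5--a-->S3 (new), S5--b-->S0 (seen)
  visit S3: S3--a-->S4 (new), S3--b-->S2 (new)
  visit S4: S4--a-->S2 (seen), S4--b-->S2 (seen)
  visit S2: S2--a-->S0 (seen), S2--b-->S1 (new)
  visit S1: S1--a-->S3 (seen), S1--b-->S4 (seen)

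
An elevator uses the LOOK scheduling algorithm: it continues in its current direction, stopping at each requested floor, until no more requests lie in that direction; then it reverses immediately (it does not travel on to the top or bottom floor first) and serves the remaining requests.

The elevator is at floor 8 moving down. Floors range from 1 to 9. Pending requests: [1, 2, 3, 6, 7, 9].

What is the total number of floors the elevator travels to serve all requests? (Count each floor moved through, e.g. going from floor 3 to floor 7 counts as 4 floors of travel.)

Start at floor 8 moving down, LOOK stop order: [7, 6, 3, 2, 1, 9]
  8 → 7: |7-8| = 1, total = 1
  7 → 6: |6-7| = 1, total = 2
  6 → 3: |3-6| = 3, total = 5
  3 → 2: |2-3| = 1, total = 6
  2 → 1: |1-2| = 1, total = 7
  1 → 9: |9-1| = 8, total = 15

Answer: 15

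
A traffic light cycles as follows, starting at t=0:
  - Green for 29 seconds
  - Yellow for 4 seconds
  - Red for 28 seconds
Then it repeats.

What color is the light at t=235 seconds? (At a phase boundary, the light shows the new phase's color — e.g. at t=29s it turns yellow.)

Cycle length = 29 + 4 + 28 = 61s
t = 235, phase_t = 235 mod 61 = 52
52 >= 33 → RED

Answer: red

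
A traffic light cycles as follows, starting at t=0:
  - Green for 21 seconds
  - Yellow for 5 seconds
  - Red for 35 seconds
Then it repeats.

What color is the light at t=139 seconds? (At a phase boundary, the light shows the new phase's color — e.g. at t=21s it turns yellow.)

Cycle length = 21 + 5 + 35 = 61s
t = 139, phase_t = 139 mod 61 = 17
17 < 21 (green end) → GREEN

Answer: green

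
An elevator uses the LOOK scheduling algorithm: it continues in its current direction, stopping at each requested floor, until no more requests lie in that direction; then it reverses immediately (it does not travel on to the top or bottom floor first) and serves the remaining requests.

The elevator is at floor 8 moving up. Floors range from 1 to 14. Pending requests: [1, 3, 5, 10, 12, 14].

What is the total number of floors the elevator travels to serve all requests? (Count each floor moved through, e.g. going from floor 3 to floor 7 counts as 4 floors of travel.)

Start at floor 8 moving up, LOOK stop order: [10, 12, 14, 5, 3, 1]
  8 → 10: |10-8| = 2, total = 2
  10 → 12: |12-10| = 2, total = 4
  12 → 14: |14-12| = 2, total = 6
  14 → 5: |5-14| = 9, total = 15
  5 → 3: |3-5| = 2, total = 17
  3 → 1: |1-3| = 2, total = 19

Answer: 19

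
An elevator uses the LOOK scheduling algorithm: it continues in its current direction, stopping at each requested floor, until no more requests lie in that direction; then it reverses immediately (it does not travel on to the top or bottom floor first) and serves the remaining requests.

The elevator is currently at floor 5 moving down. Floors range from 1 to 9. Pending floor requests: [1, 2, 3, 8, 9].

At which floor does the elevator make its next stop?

Current floor: 5, direction: down
Requests above: [8, 9]
Requests below: [1, 2, 3]
Moving down and requests lie below → nearest below is max([1, 2, 3]) = 3

Answer: 3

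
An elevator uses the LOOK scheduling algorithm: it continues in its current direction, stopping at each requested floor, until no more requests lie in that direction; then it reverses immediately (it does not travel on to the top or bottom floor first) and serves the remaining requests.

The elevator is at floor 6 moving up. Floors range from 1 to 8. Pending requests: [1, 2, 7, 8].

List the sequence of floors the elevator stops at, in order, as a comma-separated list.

Answer: 7, 8, 2, 1

Derivation:
Current: 6, moving UP
Serve above first (ascending): [7, 8]
Then reverse, serve below (descending): [2, 1]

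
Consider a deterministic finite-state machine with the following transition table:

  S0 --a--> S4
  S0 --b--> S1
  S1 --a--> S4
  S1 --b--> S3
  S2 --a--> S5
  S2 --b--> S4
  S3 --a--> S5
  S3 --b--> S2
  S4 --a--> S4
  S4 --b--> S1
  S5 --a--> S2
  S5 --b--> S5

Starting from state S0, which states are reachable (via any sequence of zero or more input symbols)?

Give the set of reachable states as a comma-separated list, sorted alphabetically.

Answer: S0, S1, S2, S3, S4, S5

Derivation:
BFS from S0:
  visit S0: S0--a-->S4 (new), S0--b-->S1 (new)
  visit S4: S4--a-->S4 (seen), S4--b-->S1 (seen)
  visit S1: S1--a-->S4 (seen), S1--b-->S3 (new)
  visit S3: S3--a-->S5 (new), S3--b-->S2 (new)
  visit S5: S5--a-->S2 (seen), S5--b-->S5 (seen)
  visit S2: S2--a-->S5 (seen), S2--b-->S4 (seen)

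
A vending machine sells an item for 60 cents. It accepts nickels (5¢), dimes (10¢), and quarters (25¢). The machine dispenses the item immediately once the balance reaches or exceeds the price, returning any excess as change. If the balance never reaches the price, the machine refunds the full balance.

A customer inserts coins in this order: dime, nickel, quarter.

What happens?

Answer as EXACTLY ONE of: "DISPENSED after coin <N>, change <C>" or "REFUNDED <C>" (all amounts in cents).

Answer: REFUNDED 40

Derivation:
Price: 60¢
Coin 1 (dime, 10¢): balance = 10¢
Coin 2 (nickel, 5¢): balance = 15¢
Coin 3 (quarter, 25¢): balance = 40¢
All coins inserted, balance 40¢ < price 60¢ → REFUND 40¢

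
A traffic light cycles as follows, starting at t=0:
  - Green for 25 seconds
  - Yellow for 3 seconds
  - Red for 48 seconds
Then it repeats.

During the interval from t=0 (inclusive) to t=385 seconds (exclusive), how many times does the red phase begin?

Answer: 5

Derivation:
Cycle = 25+3+48 = 76s
red phase starts at t = k*76 + 28 for k=0,1,2,...
Need k*76+28 < 385 → k < 4.697
k ∈ {0, ..., 4} → 5 starts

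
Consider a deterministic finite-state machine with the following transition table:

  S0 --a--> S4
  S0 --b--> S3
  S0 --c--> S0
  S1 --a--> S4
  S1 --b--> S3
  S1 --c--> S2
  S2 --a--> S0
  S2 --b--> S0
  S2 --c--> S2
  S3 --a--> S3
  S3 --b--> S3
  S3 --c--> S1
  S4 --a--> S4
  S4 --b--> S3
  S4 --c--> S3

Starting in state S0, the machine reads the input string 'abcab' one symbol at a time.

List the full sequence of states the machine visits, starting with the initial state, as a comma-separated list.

Start: S0
  read 'a': S0 --a--> S4
  read 'b': S4 --b--> S3
  read 'c': S3 --c--> S1
  read 'a': S1 --a--> S4
  read 'b': S4 --b--> S3

Answer: S0, S4, S3, S1, S4, S3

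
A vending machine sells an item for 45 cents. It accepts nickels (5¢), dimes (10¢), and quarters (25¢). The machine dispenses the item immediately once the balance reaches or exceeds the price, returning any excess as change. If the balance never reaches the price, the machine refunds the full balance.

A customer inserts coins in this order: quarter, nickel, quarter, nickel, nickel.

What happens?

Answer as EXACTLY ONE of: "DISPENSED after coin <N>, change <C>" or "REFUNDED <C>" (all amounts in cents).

Answer: DISPENSED after coin 3, change 10

Derivation:
Price: 45¢
Coin 1 (quarter, 25¢): balance = 25¢
Coin 2 (nickel, 5¢): balance = 30¢
Coin 3 (quarter, 25¢): balance = 55¢
  → balance >= price → DISPENSE, change = 55 - 45 = 10¢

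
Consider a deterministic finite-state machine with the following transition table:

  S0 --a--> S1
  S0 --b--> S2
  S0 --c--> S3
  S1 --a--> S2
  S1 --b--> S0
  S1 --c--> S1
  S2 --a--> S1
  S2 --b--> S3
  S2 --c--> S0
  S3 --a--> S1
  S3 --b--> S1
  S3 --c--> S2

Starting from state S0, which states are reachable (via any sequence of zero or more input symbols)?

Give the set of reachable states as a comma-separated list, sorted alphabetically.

Answer: S0, S1, S2, S3

Derivation:
BFS from S0:
  visit S0: S0--a-->S1 (new), S0--b-->S2 (new), S0--c-->S3 (new)
  visit S1: S1--a-->S2 (seen), S1--b-->S0 (seen), S1--c-->S1 (seen)
  visit S2: S2--a-->S1 (seen), S2--b-->S3 (seen), S2--c-->S0 (seen)
  visit S3: S3--a-->S1 (seen), S3--b-->S1 (seen), S3--c-->S2 (seen)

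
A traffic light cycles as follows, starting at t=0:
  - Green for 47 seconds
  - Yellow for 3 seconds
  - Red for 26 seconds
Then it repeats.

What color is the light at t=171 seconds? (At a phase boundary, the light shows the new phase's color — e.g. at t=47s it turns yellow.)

Cycle length = 47 + 3 + 26 = 76s
t = 171, phase_t = 171 mod 76 = 19
19 < 47 (green end) → GREEN

Answer: green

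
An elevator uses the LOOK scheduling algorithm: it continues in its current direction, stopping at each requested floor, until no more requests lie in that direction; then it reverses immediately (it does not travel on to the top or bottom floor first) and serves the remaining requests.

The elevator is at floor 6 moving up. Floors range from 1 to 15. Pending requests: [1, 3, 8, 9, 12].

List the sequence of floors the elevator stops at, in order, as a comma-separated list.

Answer: 8, 9, 12, 3, 1

Derivation:
Current: 6, moving UP
Serve above first (ascending): [8, 9, 12]
Then reverse, serve below (descending): [3, 1]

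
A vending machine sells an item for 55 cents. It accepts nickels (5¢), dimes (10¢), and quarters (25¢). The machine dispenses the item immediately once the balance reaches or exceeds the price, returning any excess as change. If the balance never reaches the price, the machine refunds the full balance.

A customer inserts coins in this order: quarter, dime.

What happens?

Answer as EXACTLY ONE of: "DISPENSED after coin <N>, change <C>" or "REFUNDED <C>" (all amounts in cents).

Answer: REFUNDED 35

Derivation:
Price: 55¢
Coin 1 (quarter, 25¢): balance = 25¢
Coin 2 (dime, 10¢): balance = 35¢
All coins inserted, balance 35¢ < price 55¢ → REFUND 35¢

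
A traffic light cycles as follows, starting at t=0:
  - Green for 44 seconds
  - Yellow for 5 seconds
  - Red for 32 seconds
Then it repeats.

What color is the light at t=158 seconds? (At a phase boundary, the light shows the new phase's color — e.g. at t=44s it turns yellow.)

Answer: red

Derivation:
Cycle length = 44 + 5 + 32 = 81s
t = 158, phase_t = 158 mod 81 = 77
77 >= 49 → RED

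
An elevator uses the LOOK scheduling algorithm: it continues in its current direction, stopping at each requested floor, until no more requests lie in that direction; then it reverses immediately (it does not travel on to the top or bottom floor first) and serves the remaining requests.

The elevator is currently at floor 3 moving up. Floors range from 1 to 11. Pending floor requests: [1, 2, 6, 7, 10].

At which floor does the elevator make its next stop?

Current floor: 3, direction: up
Requests above: [6, 7, 10]
Requests below: [1, 2]
Moving up and requests lie above → nearest above is min([6, 7, 10]) = 6

Answer: 6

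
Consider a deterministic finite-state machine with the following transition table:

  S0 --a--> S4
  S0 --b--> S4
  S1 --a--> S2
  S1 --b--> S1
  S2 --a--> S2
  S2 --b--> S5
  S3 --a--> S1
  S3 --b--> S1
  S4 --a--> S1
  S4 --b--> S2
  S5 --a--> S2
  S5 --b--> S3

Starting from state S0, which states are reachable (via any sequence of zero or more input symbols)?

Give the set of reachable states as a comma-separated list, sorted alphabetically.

BFS from S0:
  visit S0: S0--a-->S4 (new), S0--b-->S4 (seen)
  visit S4: S4--a-->S1 (new), S4--b-->S2 (new)
  visit S1: S1--a-->S2 (seen), S1--b-->S1 (seen)
  visit S2: S2--a-->S2 (seen), S2--b-->S5 (new)
  visit S5: S5--a-->S2 (seen), S5--b-->S3 (new)
  visit S3: S3--a-->S1 (seen), S3--b-->S1 (seen)

Answer: S0, S1, S2, S3, S4, S5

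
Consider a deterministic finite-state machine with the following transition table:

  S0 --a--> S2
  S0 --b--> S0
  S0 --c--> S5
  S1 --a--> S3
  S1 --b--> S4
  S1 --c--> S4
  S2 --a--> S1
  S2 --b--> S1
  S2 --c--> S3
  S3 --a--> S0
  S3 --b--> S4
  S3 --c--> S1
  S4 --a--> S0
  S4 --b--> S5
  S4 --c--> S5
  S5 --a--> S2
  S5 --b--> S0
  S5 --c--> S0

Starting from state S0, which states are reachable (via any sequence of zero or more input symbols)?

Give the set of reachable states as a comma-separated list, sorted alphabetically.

BFS from S0:
  visit S0: S0--a-->S2 (new), S0--b-->S0 (seen), S0--c-->S5 (new)
  visit S2: S2--a-->S1 (new), S2--b-->S1 (seen), S2--c-->S3 (new)
  visit S5: S5--a-->S2 (seen), S5--b-->S0 (seen), S5--c-->S0 (seen)
  visit S1: S1--a-->S3 (seen), S1--b-->S4 (new), S1--c-->S4 (seen)
  visit S3: S3--a-->S0 (seen), S3--b-->S4 (seen), S3--c-->S1 (seen)
  visit S4: S4--a-->S0 (seen), S4--b-->S5 (seen), S4--c-->S5 (seen)

Answer: S0, S1, S2, S3, S4, S5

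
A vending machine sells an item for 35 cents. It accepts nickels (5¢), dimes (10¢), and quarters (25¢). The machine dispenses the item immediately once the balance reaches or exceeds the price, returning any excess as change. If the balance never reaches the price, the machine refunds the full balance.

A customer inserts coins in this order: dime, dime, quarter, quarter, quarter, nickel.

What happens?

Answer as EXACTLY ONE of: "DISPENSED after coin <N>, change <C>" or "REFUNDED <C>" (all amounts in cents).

Price: 35¢
Coin 1 (dime, 10¢): balance = 10¢
Coin 2 (dime, 10¢): balance = 20¢
Coin 3 (quarter, 25¢): balance = 45¢
  → balance >= price → DISPENSE, change = 45 - 35 = 10¢

Answer: DISPENSED after coin 3, change 10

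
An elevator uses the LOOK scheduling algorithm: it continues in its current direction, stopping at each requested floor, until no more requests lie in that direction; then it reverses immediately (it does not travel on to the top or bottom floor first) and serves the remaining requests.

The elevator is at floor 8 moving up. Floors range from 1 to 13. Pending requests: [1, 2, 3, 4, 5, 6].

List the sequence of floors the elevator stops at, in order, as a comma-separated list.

Current: 8, moving UP
Serve above first (ascending): []
Then reverse, serve below (descending): [6, 5, 4, 3, 2, 1]

Answer: 6, 5, 4, 3, 2, 1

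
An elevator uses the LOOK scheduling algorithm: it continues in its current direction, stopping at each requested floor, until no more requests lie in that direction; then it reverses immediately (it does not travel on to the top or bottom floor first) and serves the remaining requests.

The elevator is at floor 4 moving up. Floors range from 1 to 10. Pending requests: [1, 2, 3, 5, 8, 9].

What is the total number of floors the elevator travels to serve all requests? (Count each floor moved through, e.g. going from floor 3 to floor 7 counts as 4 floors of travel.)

Answer: 13

Derivation:
Start at floor 4 moving up, LOOK stop order: [5, 8, 9, 3, 2, 1]
  4 → 5: |5-4| = 1, total = 1
  5 → 8: |8-5| = 3, total = 4
  8 → 9: |9-8| = 1, total = 5
  9 → 3: |3-9| = 6, total = 11
  3 → 2: |2-3| = 1, total = 12
  2 → 1: |1-2| = 1, total = 13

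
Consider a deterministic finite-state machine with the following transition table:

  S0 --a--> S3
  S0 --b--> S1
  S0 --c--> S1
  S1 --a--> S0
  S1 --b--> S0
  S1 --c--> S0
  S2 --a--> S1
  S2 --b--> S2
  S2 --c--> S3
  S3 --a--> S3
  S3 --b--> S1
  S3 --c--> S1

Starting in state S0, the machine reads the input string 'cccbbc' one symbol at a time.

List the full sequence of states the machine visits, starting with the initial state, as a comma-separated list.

Start: S0
  read 'c': S0 --c--> S1
  read 'c': S1 --c--> S0
  read 'c': S0 --c--> S1
  read 'b': S1 --b--> S0
  read 'b': S0 --b--> S1
  read 'c': S1 --c--> S0

Answer: S0, S1, S0, S1, S0, S1, S0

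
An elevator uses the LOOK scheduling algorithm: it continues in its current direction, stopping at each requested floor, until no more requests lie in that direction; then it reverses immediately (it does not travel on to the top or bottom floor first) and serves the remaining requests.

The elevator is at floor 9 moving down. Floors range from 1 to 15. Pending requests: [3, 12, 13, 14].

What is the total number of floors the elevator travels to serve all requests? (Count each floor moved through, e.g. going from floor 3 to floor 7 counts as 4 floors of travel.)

Start at floor 9 moving down, LOOK stop order: [3, 12, 13, 14]
  9 → 3: |3-9| = 6, total = 6
  3 → 12: |12-3| = 9, total = 15
  12 → 13: |13-12| = 1, total = 16
  13 → 14: |14-13| = 1, total = 17

Answer: 17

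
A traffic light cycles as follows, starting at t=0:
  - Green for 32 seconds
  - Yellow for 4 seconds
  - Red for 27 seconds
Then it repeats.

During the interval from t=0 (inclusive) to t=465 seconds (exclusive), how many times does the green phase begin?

Answer: 8

Derivation:
Cycle = 32+4+27 = 63s
green phase starts at t = k*63 + 0 for k=0,1,2,...
Need k*63+0 < 465 → k < 7.381
k ∈ {0, ..., 7} → 8 starts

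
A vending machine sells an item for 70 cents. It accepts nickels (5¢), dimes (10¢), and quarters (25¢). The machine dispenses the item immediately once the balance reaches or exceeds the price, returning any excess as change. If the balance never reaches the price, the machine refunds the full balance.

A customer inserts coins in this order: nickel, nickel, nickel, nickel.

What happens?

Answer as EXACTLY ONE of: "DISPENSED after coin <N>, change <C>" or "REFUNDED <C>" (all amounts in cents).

Answer: REFUNDED 20

Derivation:
Price: 70¢
Coin 1 (nickel, 5¢): balance = 5¢
Coin 2 (nickel, 5¢): balance = 10¢
Coin 3 (nickel, 5¢): balance = 15¢
Coin 4 (nickel, 5¢): balance = 20¢
All coins inserted, balance 20¢ < price 70¢ → REFUND 20¢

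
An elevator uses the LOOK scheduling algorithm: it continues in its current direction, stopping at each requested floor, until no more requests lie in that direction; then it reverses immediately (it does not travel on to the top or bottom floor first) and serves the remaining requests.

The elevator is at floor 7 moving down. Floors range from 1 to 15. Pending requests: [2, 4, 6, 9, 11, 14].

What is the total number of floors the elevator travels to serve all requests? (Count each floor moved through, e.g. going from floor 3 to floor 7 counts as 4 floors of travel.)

Answer: 17

Derivation:
Start at floor 7 moving down, LOOK stop order: [6, 4, 2, 9, 11, 14]
  7 → 6: |6-7| = 1, total = 1
  6 → 4: |4-6| = 2, total = 3
  4 → 2: |2-4| = 2, total = 5
  2 → 9: |9-2| = 7, total = 12
  9 → 11: |11-9| = 2, total = 14
  11 → 14: |14-11| = 3, total = 17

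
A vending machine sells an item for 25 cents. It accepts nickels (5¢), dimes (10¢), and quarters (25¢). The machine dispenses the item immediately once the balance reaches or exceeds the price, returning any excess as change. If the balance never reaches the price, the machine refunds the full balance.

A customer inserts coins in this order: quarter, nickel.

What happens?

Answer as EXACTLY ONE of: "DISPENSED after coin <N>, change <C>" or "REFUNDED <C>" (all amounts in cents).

Answer: DISPENSED after coin 1, change 0

Derivation:
Price: 25¢
Coin 1 (quarter, 25¢): balance = 25¢
  → balance >= price → DISPENSE, change = 25 - 25 = 0¢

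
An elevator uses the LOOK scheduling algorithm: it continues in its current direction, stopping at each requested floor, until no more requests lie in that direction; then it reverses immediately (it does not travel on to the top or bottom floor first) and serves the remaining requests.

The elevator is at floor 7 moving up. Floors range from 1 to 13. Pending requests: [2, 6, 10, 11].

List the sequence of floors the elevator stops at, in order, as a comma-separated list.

Current: 7, moving UP
Serve above first (ascending): [10, 11]
Then reverse, serve below (descending): [6, 2]

Answer: 10, 11, 6, 2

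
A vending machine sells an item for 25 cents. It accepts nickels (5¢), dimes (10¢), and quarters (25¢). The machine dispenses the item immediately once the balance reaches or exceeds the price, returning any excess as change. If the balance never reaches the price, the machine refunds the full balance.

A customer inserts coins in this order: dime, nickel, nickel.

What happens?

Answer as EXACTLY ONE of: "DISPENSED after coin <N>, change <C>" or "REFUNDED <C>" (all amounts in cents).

Answer: REFUNDED 20

Derivation:
Price: 25¢
Coin 1 (dime, 10¢): balance = 10¢
Coin 2 (nickel, 5¢): balance = 15¢
Coin 3 (nickel, 5¢): balance = 20¢
All coins inserted, balance 20¢ < price 25¢ → REFUND 20¢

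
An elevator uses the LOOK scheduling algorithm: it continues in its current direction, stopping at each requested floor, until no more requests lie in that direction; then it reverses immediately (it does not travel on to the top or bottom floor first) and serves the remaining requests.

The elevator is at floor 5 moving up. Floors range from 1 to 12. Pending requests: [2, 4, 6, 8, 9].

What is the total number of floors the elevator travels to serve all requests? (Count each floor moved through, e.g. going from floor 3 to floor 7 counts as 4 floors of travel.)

Start at floor 5 moving up, LOOK stop order: [6, 8, 9, 4, 2]
  5 → 6: |6-5| = 1, total = 1
  6 → 8: |8-6| = 2, total = 3
  8 → 9: |9-8| = 1, total = 4
  9 → 4: |4-9| = 5, total = 9
  4 → 2: |2-4| = 2, total = 11

Answer: 11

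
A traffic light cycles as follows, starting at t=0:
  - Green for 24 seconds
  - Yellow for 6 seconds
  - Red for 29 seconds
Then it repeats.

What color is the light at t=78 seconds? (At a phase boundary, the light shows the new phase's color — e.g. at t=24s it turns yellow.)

Answer: green

Derivation:
Cycle length = 24 + 6 + 29 = 59s
t = 78, phase_t = 78 mod 59 = 19
19 < 24 (green end) → GREEN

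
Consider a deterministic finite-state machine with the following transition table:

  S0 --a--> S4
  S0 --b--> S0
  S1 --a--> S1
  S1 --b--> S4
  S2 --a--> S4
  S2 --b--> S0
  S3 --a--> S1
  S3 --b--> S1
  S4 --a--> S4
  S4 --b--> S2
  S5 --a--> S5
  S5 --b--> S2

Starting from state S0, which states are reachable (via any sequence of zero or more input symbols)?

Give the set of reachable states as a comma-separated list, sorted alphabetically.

Answer: S0, S2, S4

Derivation:
BFS from S0:
  visit S0: S0--a-->S4 (new), S0--b-->S0 (seen)
  visit S4: S4--a-->S4 (seen), S4--b-->S2 (new)
  visit S2: S2--a-->S4 (seen), S2--b-->S0 (seen)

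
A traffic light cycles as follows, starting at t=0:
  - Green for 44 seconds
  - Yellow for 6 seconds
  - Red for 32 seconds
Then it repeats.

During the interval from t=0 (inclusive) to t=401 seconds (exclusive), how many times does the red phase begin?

Cycle = 44+6+32 = 82s
red phase starts at t = k*82 + 50 for k=0,1,2,...
Need k*82+50 < 401 → k < 4.280
k ∈ {0, ..., 4} → 5 starts

Answer: 5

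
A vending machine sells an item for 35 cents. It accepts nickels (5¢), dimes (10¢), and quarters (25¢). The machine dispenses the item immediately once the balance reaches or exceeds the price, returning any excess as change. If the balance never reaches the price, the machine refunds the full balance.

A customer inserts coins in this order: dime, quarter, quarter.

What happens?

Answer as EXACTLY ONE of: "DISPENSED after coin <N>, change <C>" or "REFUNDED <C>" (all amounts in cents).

Price: 35¢
Coin 1 (dime, 10¢): balance = 10¢
Coin 2 (quarter, 25¢): balance = 35¢
  → balance >= price → DISPENSE, change = 35 - 35 = 0¢

Answer: DISPENSED after coin 2, change 0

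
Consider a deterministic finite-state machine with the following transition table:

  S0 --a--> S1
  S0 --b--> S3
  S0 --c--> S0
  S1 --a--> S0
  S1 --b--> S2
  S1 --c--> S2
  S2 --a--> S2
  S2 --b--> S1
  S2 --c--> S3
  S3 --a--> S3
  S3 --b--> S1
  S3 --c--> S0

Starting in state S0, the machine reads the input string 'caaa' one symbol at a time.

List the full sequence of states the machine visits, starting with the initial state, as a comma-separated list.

Answer: S0, S0, S1, S0, S1

Derivation:
Start: S0
  read 'c': S0 --c--> S0
  read 'a': S0 --a--> S1
  read 'a': S1 --a--> S0
  read 'a': S0 --a--> S1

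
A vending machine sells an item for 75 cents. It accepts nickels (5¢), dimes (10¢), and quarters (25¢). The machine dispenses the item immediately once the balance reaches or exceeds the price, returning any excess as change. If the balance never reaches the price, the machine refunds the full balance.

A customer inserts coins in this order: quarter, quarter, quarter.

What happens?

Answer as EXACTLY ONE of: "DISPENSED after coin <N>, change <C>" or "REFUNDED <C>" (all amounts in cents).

Price: 75¢
Coin 1 (quarter, 25¢): balance = 25¢
Coin 2 (quarter, 25¢): balance = 50¢
Coin 3 (quarter, 25¢): balance = 75¢
  → balance >= price → DISPENSE, change = 75 - 75 = 0¢

Answer: DISPENSED after coin 3, change 0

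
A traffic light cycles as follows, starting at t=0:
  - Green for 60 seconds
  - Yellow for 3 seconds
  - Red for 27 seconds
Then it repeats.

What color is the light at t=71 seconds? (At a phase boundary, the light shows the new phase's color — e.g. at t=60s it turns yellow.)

Cycle length = 60 + 3 + 27 = 90s
t = 71, phase_t = 71 mod 90 = 71
71 >= 63 → RED

Answer: red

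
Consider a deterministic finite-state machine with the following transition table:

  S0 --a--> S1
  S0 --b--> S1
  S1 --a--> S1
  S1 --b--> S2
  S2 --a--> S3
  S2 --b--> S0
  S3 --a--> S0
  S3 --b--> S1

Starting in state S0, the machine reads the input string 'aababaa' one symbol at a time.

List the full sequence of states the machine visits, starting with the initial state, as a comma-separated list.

Answer: S0, S1, S1, S2, S3, S1, S1, S1

Derivation:
Start: S0
  read 'a': S0 --a--> S1
  read 'a': S1 --a--> S1
  read 'b': S1 --b--> S2
  read 'a': S2 --a--> S3
  read 'b': S3 --b--> S1
  read 'a': S1 --a--> S1
  read 'a': S1 --a--> S1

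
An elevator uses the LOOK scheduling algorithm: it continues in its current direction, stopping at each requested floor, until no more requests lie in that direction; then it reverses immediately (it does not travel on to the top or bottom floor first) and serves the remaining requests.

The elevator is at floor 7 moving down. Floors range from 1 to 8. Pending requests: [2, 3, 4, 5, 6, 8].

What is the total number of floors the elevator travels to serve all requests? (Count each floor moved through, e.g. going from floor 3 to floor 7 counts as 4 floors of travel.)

Start at floor 7 moving down, LOOK stop order: [6, 5, 4, 3, 2, 8]
  7 → 6: |6-7| = 1, total = 1
  6 → 5: |5-6| = 1, total = 2
  5 → 4: |4-5| = 1, total = 3
  4 → 3: |3-4| = 1, total = 4
  3 → 2: |2-3| = 1, total = 5
  2 → 8: |8-2| = 6, total = 11

Answer: 11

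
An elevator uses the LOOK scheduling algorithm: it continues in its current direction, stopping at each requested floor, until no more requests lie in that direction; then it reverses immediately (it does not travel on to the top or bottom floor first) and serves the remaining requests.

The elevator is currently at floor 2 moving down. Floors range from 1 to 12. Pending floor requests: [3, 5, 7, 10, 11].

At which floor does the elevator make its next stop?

Current floor: 2, direction: down
Requests above: [3, 5, 7, 10, 11]
Requests below: []
Moving down but no requests below → reverse; nearest above is min([3, 5, 7, 10, 11]) = 3

Answer: 3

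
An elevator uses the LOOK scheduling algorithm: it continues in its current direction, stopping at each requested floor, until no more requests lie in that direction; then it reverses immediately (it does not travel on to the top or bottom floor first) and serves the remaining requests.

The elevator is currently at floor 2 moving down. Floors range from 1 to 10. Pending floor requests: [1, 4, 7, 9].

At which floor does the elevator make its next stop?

Answer: 1

Derivation:
Current floor: 2, direction: down
Requests above: [4, 7, 9]
Requests below: [1]
Moving down and requests lie below → nearest below is max([1]) = 1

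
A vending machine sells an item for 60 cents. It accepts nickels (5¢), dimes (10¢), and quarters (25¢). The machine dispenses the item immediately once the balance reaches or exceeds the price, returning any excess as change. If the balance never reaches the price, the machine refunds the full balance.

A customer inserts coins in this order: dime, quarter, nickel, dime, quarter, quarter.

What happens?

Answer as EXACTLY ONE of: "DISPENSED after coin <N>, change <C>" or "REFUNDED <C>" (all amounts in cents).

Answer: DISPENSED after coin 5, change 15

Derivation:
Price: 60¢
Coin 1 (dime, 10¢): balance = 10¢
Coin 2 (quarter, 25¢): balance = 35¢
Coin 3 (nickel, 5¢): balance = 40¢
Coin 4 (dime, 10¢): balance = 50¢
Coin 5 (quarter, 25¢): balance = 75¢
  → balance >= price → DISPENSE, change = 75 - 60 = 15¢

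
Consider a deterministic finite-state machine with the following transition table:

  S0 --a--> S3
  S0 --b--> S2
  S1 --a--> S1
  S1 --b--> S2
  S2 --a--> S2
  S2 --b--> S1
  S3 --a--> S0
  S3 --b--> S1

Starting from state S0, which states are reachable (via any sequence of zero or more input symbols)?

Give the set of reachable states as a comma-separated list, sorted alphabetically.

Answer: S0, S1, S2, S3

Derivation:
BFS from S0:
  visit S0: S0--a-->S3 (new), S0--b-->S2 (new)
  visit S3: S3--a-->S0 (seen), S3--b-->S1 (new)
  visit S2: S2--a-->S2 (seen), S2--b-->S1 (seen)
  visit S1: S1--a-->S1 (seen), S1--b-->S2 (seen)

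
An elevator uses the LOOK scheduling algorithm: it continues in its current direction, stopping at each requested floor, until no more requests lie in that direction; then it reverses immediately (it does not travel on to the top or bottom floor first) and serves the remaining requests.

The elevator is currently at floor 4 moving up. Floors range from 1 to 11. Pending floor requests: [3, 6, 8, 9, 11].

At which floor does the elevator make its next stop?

Answer: 6

Derivation:
Current floor: 4, direction: up
Requests above: [6, 8, 9, 11]
Requests below: [3]
Moving up and requests lie above → nearest above is min([6, 8, 9, 11]) = 6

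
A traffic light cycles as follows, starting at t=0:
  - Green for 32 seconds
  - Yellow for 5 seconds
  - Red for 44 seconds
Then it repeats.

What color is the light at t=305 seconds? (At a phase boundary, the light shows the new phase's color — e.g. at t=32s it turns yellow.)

Cycle length = 32 + 5 + 44 = 81s
t = 305, phase_t = 305 mod 81 = 62
62 >= 37 → RED

Answer: red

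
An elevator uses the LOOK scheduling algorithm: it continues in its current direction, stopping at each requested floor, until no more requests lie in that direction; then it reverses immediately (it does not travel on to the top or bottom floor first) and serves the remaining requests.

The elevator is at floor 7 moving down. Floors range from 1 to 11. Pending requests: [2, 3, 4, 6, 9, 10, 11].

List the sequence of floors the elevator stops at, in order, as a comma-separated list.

Current: 7, moving DOWN
Serve below first (descending): [6, 4, 3, 2]
Then reverse, serve above (ascending): [9, 10, 11]

Answer: 6, 4, 3, 2, 9, 10, 11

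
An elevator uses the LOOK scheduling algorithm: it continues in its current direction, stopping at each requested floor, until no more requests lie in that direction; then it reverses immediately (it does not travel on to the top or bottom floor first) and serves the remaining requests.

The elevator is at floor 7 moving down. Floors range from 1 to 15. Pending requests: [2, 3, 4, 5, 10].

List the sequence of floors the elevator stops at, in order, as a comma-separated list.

Answer: 5, 4, 3, 2, 10

Derivation:
Current: 7, moving DOWN
Serve below first (descending): [5, 4, 3, 2]
Then reverse, serve above (ascending): [10]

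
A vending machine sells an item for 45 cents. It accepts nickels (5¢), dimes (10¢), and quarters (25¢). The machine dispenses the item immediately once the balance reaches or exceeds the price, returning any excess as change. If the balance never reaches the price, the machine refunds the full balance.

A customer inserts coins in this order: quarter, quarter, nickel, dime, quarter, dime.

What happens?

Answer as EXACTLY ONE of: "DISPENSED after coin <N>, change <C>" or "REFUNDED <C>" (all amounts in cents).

Answer: DISPENSED after coin 2, change 5

Derivation:
Price: 45¢
Coin 1 (quarter, 25¢): balance = 25¢
Coin 2 (quarter, 25¢): balance = 50¢
  → balance >= price → DISPENSE, change = 50 - 45 = 5¢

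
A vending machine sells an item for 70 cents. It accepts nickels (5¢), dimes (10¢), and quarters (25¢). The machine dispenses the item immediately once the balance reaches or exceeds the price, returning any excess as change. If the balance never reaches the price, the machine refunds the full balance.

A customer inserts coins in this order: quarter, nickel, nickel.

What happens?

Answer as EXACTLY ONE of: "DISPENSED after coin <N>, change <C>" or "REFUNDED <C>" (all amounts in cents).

Answer: REFUNDED 35

Derivation:
Price: 70¢
Coin 1 (quarter, 25¢): balance = 25¢
Coin 2 (nickel, 5¢): balance = 30¢
Coin 3 (nickel, 5¢): balance = 35¢
All coins inserted, balance 35¢ < price 70¢ → REFUND 35¢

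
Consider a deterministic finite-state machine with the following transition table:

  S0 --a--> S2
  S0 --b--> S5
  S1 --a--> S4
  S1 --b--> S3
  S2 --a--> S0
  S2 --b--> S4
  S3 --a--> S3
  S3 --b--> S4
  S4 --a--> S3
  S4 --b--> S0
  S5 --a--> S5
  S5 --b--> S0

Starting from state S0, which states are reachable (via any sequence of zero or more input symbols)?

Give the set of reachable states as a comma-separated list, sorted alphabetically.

BFS from S0:
  visit S0: S0--a-->S2 (new), S0--b-->S5 (new)
  visit S2: S2--a-->S0 (seen), S2--b-->S4 (new)
  visit S5: S5--a-->S5 (seen), S5--b-->S0 (seen)
  visit S4: S4--a-->S3 (new), S4--b-->S0 (seen)
  visit S3: S3--a-->S3 (seen), S3--b-->S4 (seen)

Answer: S0, S2, S3, S4, S5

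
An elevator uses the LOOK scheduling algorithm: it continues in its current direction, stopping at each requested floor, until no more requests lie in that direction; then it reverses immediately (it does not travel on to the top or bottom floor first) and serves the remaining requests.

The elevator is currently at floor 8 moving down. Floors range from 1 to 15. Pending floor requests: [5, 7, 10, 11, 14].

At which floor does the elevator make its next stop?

Current floor: 8, direction: down
Requests above: [10, 11, 14]
Requests below: [5, 7]
Moving down and requests lie below → nearest below is max([5, 7]) = 7

Answer: 7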